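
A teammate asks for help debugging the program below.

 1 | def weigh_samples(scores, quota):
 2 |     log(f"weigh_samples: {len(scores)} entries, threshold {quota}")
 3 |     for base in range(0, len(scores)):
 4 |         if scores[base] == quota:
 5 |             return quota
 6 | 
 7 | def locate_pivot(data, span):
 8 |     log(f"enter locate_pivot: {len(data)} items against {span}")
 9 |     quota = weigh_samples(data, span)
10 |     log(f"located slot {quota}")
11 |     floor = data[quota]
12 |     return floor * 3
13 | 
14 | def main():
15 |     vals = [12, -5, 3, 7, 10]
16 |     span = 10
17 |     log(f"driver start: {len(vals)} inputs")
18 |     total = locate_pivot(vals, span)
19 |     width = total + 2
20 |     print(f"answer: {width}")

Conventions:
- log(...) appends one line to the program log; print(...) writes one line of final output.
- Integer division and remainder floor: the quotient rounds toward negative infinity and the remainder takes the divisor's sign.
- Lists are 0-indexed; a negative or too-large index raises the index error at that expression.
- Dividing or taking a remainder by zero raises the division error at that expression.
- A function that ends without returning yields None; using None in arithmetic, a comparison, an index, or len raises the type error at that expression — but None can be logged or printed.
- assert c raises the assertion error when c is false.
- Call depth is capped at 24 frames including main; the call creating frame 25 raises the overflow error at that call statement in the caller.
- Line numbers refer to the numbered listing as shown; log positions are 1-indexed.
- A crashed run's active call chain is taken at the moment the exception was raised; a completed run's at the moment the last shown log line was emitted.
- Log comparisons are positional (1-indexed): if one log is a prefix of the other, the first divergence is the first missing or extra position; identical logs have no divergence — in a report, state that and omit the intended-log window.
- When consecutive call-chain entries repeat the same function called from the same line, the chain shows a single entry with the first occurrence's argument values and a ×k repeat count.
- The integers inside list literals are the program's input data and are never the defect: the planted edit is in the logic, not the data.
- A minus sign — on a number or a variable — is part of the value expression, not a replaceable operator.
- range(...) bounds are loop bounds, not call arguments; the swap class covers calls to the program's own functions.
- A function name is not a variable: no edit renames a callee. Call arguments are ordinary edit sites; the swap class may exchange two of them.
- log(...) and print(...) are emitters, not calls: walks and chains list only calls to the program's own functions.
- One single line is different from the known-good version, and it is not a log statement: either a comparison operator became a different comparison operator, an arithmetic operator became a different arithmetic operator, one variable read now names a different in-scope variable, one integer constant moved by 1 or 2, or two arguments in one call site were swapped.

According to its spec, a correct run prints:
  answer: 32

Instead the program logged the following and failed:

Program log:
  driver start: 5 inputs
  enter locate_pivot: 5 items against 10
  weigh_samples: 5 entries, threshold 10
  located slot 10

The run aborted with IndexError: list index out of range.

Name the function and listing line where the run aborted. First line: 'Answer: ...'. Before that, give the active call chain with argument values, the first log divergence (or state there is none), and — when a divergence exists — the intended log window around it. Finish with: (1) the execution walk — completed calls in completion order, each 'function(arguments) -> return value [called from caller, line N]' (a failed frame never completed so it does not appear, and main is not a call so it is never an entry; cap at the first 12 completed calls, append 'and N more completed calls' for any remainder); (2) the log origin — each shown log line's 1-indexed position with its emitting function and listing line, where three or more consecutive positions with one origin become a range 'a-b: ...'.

Answer: the error was raised in locate_pivot, line 11.
Key observation: At log position 4 the runs split — shown 'located slot 10', but the working version logs 'located slot 4'.
Call chain: main -> locate_pivot([12, -5, 3, 7, 10], 10) (called at line 18).
First divergence: position 4; shown 'located slot 10' vs intended 'located slot 4'.
Intended log window:
  2: enter locate_pivot: 5 items against 10
  3: weigh_samples: 5 entries, threshold 10
  4: located slot 4
Execution walk:
  weigh_samples([12, -5, 3, 7, 10], 10) -> 10  [called from locate_pivot, line 9]
Log origin:
  1: emitted by main (line 17)
  2: emitted by locate_pivot (line 8)
  3: emitted by weigh_samples (line 2)
  4: emitted by locate_pivot (line 10)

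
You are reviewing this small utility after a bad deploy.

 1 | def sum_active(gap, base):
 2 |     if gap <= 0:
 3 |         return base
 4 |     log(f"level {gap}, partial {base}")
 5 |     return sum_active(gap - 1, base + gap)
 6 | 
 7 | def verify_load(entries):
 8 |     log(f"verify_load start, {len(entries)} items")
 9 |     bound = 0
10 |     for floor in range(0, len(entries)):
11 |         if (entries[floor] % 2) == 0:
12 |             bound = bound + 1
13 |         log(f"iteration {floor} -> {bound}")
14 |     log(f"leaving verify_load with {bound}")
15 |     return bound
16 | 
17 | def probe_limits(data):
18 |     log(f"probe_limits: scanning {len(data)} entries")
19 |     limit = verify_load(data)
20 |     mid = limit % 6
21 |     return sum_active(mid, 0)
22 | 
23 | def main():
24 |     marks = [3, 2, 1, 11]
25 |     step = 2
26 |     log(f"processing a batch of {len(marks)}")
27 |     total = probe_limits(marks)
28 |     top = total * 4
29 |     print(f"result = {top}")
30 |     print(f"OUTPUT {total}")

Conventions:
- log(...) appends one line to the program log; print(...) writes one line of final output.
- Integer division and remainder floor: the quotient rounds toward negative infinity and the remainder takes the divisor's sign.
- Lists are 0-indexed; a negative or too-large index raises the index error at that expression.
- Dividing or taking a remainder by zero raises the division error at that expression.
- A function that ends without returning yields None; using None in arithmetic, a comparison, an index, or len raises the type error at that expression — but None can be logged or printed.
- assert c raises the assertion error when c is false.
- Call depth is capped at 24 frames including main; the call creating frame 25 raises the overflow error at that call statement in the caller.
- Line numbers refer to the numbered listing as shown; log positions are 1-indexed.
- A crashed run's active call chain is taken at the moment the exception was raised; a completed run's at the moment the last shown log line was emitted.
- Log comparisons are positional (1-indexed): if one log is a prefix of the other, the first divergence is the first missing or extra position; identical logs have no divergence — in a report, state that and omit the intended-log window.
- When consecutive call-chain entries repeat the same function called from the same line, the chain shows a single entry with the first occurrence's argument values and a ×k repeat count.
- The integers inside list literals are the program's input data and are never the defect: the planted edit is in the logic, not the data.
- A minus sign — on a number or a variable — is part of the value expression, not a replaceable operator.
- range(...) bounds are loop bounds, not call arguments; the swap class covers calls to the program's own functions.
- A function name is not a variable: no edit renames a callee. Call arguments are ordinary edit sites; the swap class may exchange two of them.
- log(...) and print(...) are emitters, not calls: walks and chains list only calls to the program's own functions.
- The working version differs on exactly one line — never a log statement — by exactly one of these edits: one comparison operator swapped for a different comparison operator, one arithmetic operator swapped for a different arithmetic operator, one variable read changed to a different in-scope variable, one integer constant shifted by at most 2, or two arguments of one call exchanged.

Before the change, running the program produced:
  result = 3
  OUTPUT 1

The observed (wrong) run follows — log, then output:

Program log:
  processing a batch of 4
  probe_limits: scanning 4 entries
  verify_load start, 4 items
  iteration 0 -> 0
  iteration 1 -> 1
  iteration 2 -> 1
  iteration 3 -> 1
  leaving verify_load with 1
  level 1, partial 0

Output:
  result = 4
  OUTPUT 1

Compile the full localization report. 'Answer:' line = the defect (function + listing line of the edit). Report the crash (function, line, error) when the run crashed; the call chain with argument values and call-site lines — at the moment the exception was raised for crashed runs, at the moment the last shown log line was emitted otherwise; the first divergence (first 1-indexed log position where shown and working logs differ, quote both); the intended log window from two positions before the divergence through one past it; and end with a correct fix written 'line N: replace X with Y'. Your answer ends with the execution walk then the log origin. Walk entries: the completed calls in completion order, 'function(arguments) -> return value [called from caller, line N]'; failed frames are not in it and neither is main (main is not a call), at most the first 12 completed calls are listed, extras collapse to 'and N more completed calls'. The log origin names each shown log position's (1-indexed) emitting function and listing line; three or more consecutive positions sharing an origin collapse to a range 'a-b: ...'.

Answer: the defect is in main at line 28.
Core observation: No log line changed; the fault shows up purely in the output.
Call chain: main -> probe_limits([3, 2, 1, 11]) (called at line 27) -> sum_active(1, 0) (called at line 21).
First divergence: none — the logs agree in full.
Execution walk:
  verify_load([3, 2, 1, 11]) -> 1  [called from probe_limits, line 19]
  sum_active(0, 1) -> 1  [called from sum_active, line 5]
  sum_active(1, 0) -> 1  [called from probe_limits, line 21]
  probe_limits([3, 2, 1, 11]) -> 1  [called from main, line 27]
Log line origins:
  1: from main, line 26
  2: from probe_limits, line 18
  3: from verify_load, line 8
  4-7: from verify_load, line 13
  8: from verify_load, line 14
  9: from sum_active, line 4
A correct fix: line 28: replace `4` with `3`.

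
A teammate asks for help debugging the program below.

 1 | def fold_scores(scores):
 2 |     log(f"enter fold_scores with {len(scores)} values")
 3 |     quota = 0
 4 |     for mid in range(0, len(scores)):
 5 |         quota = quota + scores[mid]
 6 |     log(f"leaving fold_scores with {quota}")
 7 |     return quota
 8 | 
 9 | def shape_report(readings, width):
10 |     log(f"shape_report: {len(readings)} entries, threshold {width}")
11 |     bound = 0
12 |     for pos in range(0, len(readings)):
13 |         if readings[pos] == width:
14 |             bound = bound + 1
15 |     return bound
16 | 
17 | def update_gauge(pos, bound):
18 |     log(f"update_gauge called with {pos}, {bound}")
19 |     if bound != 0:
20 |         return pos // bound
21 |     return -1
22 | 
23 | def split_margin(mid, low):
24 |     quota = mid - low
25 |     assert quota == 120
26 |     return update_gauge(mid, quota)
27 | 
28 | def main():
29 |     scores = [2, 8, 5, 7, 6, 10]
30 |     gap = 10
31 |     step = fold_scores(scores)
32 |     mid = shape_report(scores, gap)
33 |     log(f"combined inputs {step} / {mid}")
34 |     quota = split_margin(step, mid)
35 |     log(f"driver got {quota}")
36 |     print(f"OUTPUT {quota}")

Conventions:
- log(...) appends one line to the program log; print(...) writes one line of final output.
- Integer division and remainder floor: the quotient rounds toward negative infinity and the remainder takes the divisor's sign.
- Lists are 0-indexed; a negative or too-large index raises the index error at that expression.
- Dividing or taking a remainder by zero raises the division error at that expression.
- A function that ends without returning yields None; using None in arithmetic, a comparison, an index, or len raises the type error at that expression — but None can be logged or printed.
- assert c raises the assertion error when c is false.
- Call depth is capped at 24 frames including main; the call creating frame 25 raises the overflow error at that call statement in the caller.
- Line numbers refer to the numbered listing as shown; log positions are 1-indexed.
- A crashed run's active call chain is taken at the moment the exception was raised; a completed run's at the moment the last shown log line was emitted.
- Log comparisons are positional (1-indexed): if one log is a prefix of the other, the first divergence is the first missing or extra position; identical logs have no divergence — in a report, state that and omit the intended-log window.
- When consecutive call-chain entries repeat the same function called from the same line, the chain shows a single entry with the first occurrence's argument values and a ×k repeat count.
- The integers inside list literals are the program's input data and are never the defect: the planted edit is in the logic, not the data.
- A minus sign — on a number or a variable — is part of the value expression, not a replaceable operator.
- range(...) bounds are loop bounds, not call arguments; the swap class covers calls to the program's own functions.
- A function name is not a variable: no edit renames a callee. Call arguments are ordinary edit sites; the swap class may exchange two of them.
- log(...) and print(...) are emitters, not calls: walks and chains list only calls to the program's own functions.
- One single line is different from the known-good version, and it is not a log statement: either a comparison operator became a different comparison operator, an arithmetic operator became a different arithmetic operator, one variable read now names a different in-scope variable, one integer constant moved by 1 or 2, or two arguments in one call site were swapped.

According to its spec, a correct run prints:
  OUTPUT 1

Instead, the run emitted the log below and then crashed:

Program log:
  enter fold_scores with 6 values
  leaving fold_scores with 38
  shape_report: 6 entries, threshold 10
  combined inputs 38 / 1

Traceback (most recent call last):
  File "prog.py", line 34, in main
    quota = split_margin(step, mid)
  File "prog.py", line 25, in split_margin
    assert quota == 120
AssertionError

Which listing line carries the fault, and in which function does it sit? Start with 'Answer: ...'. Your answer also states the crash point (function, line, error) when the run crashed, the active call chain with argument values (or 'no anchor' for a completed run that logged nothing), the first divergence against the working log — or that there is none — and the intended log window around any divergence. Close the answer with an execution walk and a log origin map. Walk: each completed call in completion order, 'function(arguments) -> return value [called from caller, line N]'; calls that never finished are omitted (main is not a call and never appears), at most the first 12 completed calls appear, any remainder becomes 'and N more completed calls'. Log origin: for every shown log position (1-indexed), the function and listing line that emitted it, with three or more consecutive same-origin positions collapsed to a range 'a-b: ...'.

Answer: the defect is in split_margin at line 25.
Key observation: The shown log is a 4-line prefix of the intended one, whose next entry is 'update_gauge called with 38, 37'.
Crash: split_margin, line 25, AssertionError.
Call chain: main -> split_margin(38, 1) (called at line 34).
First divergence: position 5; the shown log stops at 4 lines while the working version next logs 'update_gauge called with 38, 37'.
Intended log window:
  3: shape_report: 6 entries, threshold 10
  4: combined inputs 38 / 1
  5: update_gauge called with 38, 37
  6: driver got 1
Execution walk:
  fold_scores([2, 8, 5, 7, 6, 10]) -> 38  [called from main, line 31]
  shape_report([2, 8, 5, 7, 6, 10], 10) -> 1  [called from main, line 32]
Origin of each log line:
  1: from fold_scores, line 2
  2: from fold_scores, line 6
  3: from shape_report, line 10
  4: from main, line 33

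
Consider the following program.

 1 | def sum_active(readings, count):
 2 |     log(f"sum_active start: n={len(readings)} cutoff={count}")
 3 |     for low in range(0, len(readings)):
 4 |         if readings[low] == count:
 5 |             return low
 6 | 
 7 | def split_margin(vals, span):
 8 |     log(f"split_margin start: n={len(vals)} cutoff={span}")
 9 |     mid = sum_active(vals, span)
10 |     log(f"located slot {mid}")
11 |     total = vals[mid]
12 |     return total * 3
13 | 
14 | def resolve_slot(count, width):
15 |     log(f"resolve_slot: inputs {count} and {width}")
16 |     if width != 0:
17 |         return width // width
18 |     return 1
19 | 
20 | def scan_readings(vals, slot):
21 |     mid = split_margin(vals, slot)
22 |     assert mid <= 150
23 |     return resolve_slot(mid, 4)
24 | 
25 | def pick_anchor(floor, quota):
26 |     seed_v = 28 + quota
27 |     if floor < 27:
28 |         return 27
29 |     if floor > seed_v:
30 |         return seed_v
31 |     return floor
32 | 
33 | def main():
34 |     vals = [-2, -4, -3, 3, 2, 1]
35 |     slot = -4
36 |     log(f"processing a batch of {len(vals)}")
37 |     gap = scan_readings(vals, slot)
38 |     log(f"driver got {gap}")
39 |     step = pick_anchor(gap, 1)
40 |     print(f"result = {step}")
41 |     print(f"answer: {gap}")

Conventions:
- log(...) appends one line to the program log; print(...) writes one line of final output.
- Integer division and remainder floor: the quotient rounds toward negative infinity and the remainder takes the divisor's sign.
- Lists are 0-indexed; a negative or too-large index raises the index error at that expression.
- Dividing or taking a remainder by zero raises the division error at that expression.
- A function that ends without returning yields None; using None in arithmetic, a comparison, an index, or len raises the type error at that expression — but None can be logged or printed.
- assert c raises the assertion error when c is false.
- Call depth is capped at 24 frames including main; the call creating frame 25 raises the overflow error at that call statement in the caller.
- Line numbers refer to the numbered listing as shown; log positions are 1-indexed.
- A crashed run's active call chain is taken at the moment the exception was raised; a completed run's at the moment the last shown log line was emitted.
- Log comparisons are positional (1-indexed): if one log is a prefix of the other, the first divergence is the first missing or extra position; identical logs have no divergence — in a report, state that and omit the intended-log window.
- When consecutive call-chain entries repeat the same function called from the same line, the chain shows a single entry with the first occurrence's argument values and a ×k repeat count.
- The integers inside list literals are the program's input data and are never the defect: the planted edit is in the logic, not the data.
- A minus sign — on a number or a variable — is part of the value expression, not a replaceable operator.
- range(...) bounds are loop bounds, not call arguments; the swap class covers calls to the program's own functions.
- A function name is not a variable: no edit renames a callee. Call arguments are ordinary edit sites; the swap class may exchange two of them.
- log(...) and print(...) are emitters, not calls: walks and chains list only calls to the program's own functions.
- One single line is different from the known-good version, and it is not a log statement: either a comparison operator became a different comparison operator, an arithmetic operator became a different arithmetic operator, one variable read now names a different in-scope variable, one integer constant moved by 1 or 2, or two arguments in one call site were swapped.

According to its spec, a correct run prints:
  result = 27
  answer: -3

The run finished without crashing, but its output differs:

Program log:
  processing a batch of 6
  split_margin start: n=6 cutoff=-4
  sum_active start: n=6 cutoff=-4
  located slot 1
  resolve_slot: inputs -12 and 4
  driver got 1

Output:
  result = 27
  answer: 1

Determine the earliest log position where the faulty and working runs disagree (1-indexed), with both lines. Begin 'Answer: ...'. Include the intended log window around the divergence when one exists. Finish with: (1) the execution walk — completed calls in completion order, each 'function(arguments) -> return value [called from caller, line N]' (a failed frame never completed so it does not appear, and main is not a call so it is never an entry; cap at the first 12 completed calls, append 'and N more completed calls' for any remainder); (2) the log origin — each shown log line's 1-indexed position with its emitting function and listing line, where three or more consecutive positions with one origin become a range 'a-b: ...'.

Answer: position 6; shown 'driver got 1' vs intended 'driver got -3'.
Intended log window:
  4: located slot 1
  5: resolve_slot: inputs -12 and 4
  6: driver got -3
Execution walk:
  sum_active([-2, -4, -3, 3, 2, 1], -4) -> 1  [called from split_margin, line 9]
  split_margin([-2, -4, -3, 3, 2, 1], -4) -> -12  [called from scan_readings, line 21]
  resolve_slot(-12, 4) -> 1  [called from scan_readings, line 23]
  scan_readings([-2, -4, -3, 3, 2, 1], -4) -> 1  [called from main, line 37]
  pick_anchor(1, 1) -> 27  [called from main, line 39]
Origin of each log line:
  1: emitted by main (line 36)
  2: emitted by split_margin (line 8)
  3: emitted by sum_active (line 2)
  4: emitted by split_margin (line 10)
  5: emitted by resolve_slot (line 15)
  6: emitted by main (line 38)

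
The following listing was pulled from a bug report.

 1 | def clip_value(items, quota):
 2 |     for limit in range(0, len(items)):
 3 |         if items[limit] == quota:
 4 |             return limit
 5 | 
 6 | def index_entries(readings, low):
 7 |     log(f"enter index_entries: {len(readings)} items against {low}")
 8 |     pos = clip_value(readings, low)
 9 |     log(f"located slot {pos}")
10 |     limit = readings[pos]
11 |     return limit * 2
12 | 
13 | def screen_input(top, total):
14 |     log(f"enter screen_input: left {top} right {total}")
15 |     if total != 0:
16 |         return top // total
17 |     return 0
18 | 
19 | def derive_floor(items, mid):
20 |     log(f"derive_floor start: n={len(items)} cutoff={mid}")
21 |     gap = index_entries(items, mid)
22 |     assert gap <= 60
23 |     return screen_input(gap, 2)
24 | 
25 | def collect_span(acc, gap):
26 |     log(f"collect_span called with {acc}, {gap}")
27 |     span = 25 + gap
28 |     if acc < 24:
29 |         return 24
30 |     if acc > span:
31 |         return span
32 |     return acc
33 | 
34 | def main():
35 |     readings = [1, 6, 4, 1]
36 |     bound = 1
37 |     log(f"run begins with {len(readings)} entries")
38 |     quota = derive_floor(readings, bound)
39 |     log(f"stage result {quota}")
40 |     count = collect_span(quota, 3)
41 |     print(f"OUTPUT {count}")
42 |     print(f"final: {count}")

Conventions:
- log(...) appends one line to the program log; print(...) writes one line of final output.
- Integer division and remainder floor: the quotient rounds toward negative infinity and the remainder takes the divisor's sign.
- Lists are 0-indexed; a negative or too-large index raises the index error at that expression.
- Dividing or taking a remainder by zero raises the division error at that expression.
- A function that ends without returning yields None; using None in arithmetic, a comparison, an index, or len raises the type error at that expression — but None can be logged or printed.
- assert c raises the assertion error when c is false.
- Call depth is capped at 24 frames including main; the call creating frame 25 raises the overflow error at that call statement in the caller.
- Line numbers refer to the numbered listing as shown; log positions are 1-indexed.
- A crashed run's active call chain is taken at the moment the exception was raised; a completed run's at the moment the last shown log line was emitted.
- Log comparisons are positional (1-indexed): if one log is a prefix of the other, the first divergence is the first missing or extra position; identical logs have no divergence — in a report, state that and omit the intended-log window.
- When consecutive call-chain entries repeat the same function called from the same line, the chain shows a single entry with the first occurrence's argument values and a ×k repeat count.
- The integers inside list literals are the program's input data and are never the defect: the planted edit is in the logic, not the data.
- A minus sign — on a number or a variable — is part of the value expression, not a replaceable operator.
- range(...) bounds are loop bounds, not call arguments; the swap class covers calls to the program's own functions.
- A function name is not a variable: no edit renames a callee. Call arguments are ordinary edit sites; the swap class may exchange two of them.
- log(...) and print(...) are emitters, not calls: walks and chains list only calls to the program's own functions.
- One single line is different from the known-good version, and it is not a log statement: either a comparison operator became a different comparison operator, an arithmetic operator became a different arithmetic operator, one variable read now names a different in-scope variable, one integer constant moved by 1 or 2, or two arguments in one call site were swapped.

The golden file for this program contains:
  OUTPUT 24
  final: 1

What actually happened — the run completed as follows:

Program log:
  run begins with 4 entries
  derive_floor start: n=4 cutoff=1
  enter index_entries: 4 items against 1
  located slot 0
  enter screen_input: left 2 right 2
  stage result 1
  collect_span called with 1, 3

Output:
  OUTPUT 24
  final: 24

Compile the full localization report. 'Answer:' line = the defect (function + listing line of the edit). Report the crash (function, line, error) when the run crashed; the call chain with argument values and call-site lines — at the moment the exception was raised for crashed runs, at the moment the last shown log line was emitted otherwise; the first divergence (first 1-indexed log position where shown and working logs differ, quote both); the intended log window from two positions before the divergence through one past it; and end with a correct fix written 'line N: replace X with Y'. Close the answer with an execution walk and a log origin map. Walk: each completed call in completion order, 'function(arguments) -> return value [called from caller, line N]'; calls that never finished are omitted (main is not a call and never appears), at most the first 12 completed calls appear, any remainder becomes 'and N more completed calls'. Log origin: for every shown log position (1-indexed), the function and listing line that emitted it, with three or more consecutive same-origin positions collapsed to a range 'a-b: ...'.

Answer: the defect is in main at line 42.
Key fact: No log line changed; the fault shows up purely in the output.
Call chain: main -> collect_span(1, 3) (called at line 40).
First divergence: none — the logs agree in full.
Execution walk:
  clip_value([1, 6, 4, 1], 1) -> 0  [called from index_entries, line 8]
  index_entries([1, 6, 4, 1], 1) -> 2  [called from derive_floor, line 21]
  screen_input(2, 2) -> 1  [called from derive_floor, line 23]
  derive_floor([1, 6, 4, 1], 1) -> 1  [called from main, line 38]
  collect_span(1, 3) -> 24  [called from main, line 40]
Log origin:
  1: logged in main at line 37
  2: logged in derive_floor at line 20
  3: logged in index_entries at line 7
  4: logged in index_entries at line 9
  5: logged in screen_input at line 14
  6: logged in main at line 39
  7: logged in collect_span at line 26
A correct fix: line 42: replace `count` with `quota`.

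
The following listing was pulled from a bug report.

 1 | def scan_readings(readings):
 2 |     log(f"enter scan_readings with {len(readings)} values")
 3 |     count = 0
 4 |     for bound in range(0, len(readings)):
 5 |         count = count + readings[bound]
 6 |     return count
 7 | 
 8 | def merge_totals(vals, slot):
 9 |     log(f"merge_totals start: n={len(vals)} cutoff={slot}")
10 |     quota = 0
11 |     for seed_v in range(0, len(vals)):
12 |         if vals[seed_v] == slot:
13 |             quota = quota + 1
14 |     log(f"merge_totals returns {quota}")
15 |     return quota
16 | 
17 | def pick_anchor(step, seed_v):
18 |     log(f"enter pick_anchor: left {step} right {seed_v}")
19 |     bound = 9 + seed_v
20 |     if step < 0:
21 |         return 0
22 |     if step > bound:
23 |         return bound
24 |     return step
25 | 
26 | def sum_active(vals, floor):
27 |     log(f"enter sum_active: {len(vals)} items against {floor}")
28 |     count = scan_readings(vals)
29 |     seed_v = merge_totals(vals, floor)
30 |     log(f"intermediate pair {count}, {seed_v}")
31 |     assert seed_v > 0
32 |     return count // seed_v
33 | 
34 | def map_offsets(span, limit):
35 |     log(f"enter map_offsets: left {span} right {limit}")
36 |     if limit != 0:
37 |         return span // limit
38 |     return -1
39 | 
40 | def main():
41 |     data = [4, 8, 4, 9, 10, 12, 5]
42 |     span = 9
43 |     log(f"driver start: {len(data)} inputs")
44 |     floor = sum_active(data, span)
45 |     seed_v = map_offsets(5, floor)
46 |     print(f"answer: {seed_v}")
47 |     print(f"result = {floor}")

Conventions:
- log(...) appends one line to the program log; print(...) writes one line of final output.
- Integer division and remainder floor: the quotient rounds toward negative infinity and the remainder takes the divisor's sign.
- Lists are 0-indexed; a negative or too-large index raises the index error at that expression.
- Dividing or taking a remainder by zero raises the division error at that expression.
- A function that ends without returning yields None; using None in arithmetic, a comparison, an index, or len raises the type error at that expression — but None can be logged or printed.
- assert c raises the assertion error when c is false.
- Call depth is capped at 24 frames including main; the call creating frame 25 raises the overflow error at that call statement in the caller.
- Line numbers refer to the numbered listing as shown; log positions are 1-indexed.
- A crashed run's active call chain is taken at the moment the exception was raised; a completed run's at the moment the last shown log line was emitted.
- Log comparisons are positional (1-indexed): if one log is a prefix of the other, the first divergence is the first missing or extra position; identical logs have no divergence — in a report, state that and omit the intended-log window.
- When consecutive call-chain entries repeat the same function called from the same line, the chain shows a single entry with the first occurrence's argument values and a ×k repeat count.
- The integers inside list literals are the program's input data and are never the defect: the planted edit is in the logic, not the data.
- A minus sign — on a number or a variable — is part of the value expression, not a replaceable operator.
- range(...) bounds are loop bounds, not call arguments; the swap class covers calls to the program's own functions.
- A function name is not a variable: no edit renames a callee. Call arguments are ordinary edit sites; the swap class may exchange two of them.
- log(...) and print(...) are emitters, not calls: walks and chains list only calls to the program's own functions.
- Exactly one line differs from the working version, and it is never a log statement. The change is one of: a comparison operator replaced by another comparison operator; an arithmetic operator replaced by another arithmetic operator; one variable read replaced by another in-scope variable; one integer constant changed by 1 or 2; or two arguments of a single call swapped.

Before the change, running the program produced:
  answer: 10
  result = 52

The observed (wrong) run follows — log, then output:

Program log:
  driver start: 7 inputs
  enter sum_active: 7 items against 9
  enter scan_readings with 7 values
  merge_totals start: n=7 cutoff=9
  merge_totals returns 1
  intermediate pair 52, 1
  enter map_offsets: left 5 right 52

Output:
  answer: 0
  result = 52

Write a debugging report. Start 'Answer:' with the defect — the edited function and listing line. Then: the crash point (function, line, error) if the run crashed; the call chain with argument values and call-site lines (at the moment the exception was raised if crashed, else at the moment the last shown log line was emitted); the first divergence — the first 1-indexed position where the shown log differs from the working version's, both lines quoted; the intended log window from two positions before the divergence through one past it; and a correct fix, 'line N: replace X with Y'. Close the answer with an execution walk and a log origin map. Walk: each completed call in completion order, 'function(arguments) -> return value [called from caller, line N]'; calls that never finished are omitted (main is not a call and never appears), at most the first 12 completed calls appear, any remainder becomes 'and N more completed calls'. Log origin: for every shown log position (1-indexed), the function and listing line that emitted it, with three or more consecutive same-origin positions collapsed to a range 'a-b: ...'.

Answer: the defect is in main at line 45.
Key fact: The log first diverges at position 7: the faulty run prints 'enter map_offsets: left 5 right 52' where the working version prints 'enter map_offsets: left 52 right 5'.
Call chain: main -> map_offsets(5, 52) (called at line 45).
First divergence: position 7; shown 'enter map_offsets: left 5 right 52' vs intended 'enter map_offsets: left 52 right 5'.
Intended log window:
  5: merge_totals returns 1
  6: intermediate pair 52, 1
  7: enter map_offsets: left 52 right 5
Execution walk:
  scan_readings([4, 8, 4, 9, 10, 12, 5]) -> 52  [called from sum_active, line 28]
  merge_totals([4, 8, 4, 9, 10, 12, 5], 9) -> 1  [called from sum_active, line 29]
  sum_active([4, 8, 4, 9, 10, 12, 5], 9) -> 52  [called from main, line 44]
  map_offsets(5, 52) -> 0  [called from main, line 45]
Log line origins:
  1: emitted by main (line 43)
  2: emitted by sum_active (line 27)
  3: emitted by scan_readings (line 2)
  4: emitted by merge_totals (line 9)
  5: emitted by merge_totals (line 14)
  6: emitted by sum_active (line 30)
  7: emitted by map_offsets (line 35)
A correct fix: line 45: replace `map_offsets(5, floor)` with `map_offsets(floor, 5)`.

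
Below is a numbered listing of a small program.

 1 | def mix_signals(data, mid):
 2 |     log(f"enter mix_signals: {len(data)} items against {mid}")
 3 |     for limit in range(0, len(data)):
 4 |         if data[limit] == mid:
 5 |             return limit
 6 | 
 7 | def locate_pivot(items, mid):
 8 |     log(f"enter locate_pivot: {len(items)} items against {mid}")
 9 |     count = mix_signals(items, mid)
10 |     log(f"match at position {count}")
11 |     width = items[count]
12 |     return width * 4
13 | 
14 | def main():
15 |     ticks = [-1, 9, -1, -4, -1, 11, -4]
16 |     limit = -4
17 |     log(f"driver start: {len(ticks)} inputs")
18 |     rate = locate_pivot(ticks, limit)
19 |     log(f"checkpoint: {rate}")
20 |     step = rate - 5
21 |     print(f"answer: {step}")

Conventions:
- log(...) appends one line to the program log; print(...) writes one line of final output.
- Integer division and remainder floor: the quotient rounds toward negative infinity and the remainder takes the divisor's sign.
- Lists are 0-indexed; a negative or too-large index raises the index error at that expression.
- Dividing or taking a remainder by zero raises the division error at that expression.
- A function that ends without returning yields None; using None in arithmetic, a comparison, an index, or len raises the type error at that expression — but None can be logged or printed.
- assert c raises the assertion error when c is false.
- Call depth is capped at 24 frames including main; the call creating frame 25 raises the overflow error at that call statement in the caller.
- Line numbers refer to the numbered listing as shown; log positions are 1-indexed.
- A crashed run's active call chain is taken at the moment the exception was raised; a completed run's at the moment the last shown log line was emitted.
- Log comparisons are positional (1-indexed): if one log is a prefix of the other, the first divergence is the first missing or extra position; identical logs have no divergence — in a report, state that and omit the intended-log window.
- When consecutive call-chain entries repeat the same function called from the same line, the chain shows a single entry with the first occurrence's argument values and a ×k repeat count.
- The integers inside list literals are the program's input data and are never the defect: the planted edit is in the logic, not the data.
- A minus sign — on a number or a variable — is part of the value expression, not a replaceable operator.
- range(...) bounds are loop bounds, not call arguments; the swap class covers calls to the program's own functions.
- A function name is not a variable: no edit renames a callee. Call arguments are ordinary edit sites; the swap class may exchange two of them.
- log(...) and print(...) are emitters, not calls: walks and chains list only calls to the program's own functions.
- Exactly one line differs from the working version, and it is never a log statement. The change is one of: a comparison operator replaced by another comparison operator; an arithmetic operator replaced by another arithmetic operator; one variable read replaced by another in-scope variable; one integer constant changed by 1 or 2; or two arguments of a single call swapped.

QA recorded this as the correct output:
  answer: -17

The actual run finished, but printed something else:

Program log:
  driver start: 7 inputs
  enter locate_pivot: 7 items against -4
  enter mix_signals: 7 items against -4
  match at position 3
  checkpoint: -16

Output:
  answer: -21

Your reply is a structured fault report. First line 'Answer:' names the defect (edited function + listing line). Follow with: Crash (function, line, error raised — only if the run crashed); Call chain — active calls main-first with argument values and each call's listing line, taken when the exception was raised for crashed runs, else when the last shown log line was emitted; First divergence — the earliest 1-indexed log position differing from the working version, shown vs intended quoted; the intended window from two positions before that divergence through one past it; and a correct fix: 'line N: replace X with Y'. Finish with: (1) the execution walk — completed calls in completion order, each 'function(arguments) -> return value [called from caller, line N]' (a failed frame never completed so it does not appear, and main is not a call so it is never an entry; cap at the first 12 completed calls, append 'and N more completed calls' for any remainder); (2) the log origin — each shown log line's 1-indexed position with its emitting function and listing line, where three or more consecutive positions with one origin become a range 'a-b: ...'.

Answer: the defect is in locate_pivot at line 12.
The tell: At log position 5 the runs split — shown 'checkpoint: -16', but the working version logs 'checkpoint: -12'.
Call chain: main.
First divergence: position 5 — the shown line 'checkpoint: -16' should read 'checkpoint: -12'.
Intended log window:
  3: enter mix_signals: 7 items against -4
  4: match at position 3
  5: checkpoint: -12
Execution walk:
  mix_signals([-1, 9, -1, -4, -1, 11, -4], -4) -> 3  [called from locate_pivot, line 9]
  locate_pivot([-1, 9, -1, -4, -1, 11, -4], -4) -> -16  [called from main, line 18]
Log origin:
  1: from main, line 17
  2: from locate_pivot, line 8
  3: from mix_signals, line 2
  4: from locate_pivot, line 10
  5: from main, line 19
A correct fix: line 12: replace `4` with `3`.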